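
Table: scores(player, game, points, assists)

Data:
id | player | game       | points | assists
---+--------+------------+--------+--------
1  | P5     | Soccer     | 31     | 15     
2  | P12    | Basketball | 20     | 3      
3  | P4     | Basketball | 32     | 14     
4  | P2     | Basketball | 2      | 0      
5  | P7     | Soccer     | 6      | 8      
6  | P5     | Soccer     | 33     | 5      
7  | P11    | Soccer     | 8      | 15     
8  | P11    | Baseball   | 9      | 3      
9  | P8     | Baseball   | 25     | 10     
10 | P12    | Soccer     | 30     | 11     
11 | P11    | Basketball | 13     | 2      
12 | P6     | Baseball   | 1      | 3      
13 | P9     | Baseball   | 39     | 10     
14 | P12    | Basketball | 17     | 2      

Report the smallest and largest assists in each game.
SELECT game, MIN(assists), MAX(assists)
FROM scores
GROUP BY game

Result:
  Baseball: min=3, max=10
  Basketball: min=0, max=14
  Soccer: min=5, max=15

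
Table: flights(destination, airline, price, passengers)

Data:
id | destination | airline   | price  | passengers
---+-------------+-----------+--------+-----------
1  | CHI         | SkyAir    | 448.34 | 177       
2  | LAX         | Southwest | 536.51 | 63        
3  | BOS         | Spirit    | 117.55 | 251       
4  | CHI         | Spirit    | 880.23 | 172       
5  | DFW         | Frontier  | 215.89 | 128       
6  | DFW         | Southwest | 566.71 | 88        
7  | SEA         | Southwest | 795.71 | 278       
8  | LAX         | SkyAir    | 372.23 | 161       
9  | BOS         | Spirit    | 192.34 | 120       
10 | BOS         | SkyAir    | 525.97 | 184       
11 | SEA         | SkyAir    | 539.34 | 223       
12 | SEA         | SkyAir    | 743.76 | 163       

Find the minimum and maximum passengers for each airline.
SELECT airline, MIN(passengers), MAX(passengers)
FROM flights
GROUP BY airline

Result:
  Frontier: min=128, max=128
  SkyAir: min=161, max=223
  Southwest: min=63, max=278
  Spirit: min=120, max=251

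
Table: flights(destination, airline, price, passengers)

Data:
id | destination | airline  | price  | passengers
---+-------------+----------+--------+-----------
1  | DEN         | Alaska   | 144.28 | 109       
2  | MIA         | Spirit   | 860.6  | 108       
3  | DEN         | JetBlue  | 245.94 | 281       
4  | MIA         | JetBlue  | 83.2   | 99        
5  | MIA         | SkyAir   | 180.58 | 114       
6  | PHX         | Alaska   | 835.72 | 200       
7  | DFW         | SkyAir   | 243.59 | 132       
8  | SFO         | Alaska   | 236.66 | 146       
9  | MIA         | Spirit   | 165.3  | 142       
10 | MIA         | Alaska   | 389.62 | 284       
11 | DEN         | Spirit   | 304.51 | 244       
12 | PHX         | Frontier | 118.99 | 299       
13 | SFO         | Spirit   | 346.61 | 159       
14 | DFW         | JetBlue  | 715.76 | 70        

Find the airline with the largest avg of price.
SELECT airline, AVG(price) as val
FROM flights
GROUP BY airline
ORDER BY val DESC
LIMIT 1

Result: Spirit with avg(price) = 419.26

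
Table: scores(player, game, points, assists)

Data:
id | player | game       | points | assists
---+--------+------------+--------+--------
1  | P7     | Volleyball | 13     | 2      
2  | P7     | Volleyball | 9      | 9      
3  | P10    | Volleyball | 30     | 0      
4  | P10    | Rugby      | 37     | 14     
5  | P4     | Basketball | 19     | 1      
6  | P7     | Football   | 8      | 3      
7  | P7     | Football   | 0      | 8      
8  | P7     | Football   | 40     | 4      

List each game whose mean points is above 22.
SELECT game, AVG(points)
FROM scores
GROUP BY game
HAVING AVG(points) > 22

Result:
  Rugby: avg=37.00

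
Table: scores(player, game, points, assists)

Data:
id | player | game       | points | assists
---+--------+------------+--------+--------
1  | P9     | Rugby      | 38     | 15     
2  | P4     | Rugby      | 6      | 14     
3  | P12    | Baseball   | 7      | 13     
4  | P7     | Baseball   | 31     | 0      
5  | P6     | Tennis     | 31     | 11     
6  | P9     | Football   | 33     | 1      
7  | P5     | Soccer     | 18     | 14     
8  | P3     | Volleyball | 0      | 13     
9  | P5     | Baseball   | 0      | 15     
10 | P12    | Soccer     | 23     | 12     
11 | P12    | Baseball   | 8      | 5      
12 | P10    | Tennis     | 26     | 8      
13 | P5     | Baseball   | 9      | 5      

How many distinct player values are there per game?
SELECT game, COUNT(DISTINCT player)
FROM scores
GROUP BY game

Result:
  Baseball: 3 distinct
  Football: 1 distinct
  Rugby: 2 distinct
  Soccer: 2 distinct
  Tennis: 2 distinct
  Volleyball: 1 distinct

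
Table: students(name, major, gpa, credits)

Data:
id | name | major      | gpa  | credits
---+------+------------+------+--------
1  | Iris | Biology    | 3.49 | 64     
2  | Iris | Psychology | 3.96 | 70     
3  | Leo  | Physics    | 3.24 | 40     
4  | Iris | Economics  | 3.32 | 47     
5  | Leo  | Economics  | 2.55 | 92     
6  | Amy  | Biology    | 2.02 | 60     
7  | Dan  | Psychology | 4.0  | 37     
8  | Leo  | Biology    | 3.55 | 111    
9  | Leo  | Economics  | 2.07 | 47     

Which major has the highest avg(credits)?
SELECT major, AVG(credits) as val
FROM students
GROUP BY major
ORDER BY val DESC
LIMIT 1

Result: Biology with avg(credits) = 78.33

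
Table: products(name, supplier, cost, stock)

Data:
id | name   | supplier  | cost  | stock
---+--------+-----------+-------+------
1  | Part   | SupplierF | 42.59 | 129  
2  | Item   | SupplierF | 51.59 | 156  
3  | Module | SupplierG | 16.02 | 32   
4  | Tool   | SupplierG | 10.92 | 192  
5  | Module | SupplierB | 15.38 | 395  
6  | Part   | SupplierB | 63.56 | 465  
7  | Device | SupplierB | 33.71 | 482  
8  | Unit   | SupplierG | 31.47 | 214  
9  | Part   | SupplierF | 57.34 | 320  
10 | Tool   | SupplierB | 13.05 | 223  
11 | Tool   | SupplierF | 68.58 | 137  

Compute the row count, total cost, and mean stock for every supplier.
SELECT supplier,
       COUNT(*) as cnt,
       SUM(cost) as total_cost,
       AVG(stock) as avg_stock
FROM products
GROUP BY supplier

Result:
  SupplierB: 4 records, 125.70 total cost, 391.25 avg stock
  SupplierF: 4 records, 220.10 total cost, 185.50 avg stock
  SupplierG: 3 records, 58.41 total cost, 146.00 avg stock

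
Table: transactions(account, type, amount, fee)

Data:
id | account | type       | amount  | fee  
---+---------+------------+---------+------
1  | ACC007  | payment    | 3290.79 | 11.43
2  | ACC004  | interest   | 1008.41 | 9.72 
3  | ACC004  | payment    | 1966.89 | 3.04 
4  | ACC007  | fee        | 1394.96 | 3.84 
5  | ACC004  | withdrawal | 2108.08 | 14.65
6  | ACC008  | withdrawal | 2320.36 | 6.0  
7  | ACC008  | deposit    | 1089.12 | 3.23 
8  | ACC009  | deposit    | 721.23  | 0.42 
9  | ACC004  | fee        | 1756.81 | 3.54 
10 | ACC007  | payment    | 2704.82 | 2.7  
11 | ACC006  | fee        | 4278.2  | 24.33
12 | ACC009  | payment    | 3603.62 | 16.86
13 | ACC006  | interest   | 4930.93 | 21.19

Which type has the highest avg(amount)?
SELECT type, AVG(amount) as val
FROM transactions
GROUP BY type
ORDER BY val DESC
LIMIT 1

Result: interest with avg(amount) = 2969.67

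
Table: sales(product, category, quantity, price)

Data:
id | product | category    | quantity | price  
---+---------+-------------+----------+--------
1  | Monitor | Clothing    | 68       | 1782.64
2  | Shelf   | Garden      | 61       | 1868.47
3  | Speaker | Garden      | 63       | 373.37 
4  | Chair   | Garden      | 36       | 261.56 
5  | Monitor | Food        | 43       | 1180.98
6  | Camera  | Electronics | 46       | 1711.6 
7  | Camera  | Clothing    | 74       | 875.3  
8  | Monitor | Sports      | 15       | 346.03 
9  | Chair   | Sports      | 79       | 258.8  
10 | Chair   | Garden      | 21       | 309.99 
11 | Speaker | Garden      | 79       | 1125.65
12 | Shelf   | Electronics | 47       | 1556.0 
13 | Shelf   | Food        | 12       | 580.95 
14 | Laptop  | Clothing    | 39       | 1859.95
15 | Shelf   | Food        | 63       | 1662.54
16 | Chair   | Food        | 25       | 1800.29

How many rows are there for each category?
SELECT category, COUNT(*) as count
FROM sales
GROUP BY category

Result:
  Clothing: 3
  Electronics: 2
  Food: 4
  Garden: 5
  Sports: 2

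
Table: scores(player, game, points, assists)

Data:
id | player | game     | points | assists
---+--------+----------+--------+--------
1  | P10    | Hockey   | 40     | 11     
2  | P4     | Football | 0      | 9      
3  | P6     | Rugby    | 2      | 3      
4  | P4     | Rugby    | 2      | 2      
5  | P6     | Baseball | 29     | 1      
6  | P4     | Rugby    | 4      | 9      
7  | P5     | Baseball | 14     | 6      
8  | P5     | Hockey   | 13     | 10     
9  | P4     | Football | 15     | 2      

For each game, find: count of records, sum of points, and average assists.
SELECT game,
       COUNT(*) as cnt,
       SUM(points) as total_points,
       AVG(assists) as avg_assists
FROM scores
GROUP BY game

Result:
  Baseball: 2 records, 43 total points, 3.50 avg assists
  Football: 2 records, 15 total points, 5.50 avg assists
  Hockey: 2 records, 53 total points, 10.50 avg assists
  Rugby: 3 records, 8 total points, 4.67 avg assists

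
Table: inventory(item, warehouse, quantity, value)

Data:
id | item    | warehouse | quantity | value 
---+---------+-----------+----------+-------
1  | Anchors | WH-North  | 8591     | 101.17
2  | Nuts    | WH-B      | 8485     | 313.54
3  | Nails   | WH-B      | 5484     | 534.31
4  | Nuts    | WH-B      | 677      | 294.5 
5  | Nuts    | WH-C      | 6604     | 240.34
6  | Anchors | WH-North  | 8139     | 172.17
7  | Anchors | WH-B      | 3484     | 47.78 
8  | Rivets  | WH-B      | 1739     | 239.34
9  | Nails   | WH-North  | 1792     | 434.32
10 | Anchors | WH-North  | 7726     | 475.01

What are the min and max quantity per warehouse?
SELECT warehouse, MIN(quantity), MAX(quantity)
FROM inventory
GROUP BY warehouse

Result:
  WH-B: min=677, max=8485
  WH-C: min=6604, max=6604
  WH-North: min=1792, max=8591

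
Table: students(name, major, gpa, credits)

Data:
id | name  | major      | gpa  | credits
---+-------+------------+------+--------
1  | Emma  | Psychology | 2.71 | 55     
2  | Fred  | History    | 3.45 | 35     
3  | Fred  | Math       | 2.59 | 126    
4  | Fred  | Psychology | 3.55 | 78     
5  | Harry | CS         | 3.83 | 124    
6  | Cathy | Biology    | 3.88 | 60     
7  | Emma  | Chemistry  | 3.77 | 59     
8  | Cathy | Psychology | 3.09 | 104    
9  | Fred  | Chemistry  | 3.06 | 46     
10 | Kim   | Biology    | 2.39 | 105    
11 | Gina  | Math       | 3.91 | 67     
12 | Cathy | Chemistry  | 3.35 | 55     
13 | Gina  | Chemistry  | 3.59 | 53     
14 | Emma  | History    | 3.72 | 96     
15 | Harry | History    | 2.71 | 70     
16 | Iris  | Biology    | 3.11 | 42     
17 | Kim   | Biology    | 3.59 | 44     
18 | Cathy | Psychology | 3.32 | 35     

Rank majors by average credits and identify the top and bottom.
SELECT major, AVG(credits)
FROM students
GROUP BY major
ORDER BY AVG(credits)

All groups:
  Chemistry: 53.25
  Biology: 62.75
  History: 67.00
  Psychology: 68.00
  Math: 96.50
  CS: 124.00

Highest: CS (124.00)
Lowest: Chemistry (53.25)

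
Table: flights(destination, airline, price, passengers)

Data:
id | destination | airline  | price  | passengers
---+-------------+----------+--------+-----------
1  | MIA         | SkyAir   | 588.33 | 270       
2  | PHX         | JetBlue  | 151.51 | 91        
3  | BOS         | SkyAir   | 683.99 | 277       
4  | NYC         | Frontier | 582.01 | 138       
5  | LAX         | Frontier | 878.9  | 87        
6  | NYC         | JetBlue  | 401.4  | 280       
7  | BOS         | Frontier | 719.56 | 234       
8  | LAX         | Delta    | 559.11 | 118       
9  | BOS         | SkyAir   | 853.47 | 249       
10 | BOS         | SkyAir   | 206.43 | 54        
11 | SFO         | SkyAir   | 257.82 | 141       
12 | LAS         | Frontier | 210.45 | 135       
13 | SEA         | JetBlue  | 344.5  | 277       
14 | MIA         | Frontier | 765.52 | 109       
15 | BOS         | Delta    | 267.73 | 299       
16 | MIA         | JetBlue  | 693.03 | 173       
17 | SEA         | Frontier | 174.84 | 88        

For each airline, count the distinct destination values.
SELECT airline, COUNT(DISTINCT destination)
FROM flights
GROUP BY airline

Result:
  Delta: 2 distinct
  Frontier: 6 distinct
  JetBlue: 4 distinct
  SkyAir: 3 distinct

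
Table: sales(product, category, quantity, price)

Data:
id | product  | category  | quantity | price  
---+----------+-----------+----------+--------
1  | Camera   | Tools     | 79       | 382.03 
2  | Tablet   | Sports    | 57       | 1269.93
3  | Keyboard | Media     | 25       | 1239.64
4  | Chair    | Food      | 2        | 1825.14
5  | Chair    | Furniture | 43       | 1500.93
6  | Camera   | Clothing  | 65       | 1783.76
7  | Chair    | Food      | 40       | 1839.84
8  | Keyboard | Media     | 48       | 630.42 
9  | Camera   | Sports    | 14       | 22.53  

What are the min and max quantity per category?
SELECT category, MIN(quantity), MAX(quantity)
FROM sales
GROUP BY category

Result:
  Clothing: min=65, max=65
  Food: min=2, max=40
  Furniture: min=43, max=43
  Media: min=25, max=48
  Sports: min=14, max=57
  Tools: min=79, max=79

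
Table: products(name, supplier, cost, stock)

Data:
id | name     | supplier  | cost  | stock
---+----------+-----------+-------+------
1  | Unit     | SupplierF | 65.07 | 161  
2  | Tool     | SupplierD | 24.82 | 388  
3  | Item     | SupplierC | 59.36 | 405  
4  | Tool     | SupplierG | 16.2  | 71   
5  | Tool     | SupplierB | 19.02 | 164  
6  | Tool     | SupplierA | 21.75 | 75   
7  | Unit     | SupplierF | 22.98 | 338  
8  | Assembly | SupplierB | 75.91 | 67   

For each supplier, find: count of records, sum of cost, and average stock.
SELECT supplier,
       COUNT(*) as cnt,
       SUM(cost) as total_cost,
       AVG(stock) as avg_stock
FROM products
GROUP BY supplier

Result:
  SupplierA: 1 records, 21.75 total cost, 75.00 avg stock
  SupplierB: 2 records, 94.93 total cost, 115.50 avg stock
  SupplierC: 1 records, 59.36 total cost, 405.00 avg stock
  SupplierD: 1 records, 24.82 total cost, 388.00 avg stock
  SupplierF: 2 records, 88.05 total cost, 249.50 avg stock
  SupplierG: 1 records, 16.20 total cost, 71.00 avg stock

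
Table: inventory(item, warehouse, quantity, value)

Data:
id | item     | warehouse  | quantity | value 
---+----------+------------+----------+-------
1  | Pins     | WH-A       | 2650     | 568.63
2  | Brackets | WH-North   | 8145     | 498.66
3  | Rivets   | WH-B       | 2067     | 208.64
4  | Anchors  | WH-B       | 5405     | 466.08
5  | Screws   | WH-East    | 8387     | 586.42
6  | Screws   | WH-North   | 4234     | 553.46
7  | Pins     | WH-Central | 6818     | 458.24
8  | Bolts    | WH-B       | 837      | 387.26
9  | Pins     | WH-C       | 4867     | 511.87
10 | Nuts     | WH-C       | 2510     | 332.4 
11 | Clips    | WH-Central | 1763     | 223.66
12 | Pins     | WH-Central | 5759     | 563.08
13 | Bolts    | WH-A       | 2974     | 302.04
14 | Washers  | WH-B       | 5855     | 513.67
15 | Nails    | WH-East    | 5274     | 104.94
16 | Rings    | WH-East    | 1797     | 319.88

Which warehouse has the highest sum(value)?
SELECT warehouse, SUM(value) as val
FROM inventory
GROUP BY warehouse
ORDER BY val DESC
LIMIT 1

Result: WH-B with sum(value) = 1575.65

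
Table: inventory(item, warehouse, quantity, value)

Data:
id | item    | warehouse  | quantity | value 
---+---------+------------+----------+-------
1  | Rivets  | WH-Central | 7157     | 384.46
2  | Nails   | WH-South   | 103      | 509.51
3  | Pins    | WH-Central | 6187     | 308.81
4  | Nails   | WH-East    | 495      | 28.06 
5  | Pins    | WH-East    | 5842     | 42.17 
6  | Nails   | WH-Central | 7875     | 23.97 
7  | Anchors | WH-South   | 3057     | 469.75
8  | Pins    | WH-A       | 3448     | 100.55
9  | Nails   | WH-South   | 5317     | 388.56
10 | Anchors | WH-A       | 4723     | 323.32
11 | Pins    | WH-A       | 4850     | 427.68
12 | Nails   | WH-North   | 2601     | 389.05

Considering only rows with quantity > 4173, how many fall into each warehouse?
SELECT warehouse, COUNT(*)
FROM inventory
WHERE quantity > 4173
GROUP BY warehouse

Note: WHERE filters rows before grouping.

Result:
  WH-A: 2
  WH-Central: 3
  WH-East: 1
  WH-South: 1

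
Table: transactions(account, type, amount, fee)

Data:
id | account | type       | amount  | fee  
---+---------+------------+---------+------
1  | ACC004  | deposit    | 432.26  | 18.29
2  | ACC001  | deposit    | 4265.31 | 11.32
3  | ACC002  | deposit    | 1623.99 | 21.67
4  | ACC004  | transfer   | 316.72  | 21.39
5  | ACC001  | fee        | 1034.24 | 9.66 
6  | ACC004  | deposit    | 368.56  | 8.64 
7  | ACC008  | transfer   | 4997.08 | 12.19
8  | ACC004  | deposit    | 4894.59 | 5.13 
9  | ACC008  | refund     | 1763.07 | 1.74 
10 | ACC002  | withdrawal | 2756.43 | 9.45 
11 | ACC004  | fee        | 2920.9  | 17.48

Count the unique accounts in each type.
SELECT type, COUNT(DISTINCT account)
FROM transactions
GROUP BY type

Result:
  deposit: 3 distinct
  fee: 2 distinct
  refund: 1 distinct
  transfer: 2 distinct
  withdrawal: 1 distinct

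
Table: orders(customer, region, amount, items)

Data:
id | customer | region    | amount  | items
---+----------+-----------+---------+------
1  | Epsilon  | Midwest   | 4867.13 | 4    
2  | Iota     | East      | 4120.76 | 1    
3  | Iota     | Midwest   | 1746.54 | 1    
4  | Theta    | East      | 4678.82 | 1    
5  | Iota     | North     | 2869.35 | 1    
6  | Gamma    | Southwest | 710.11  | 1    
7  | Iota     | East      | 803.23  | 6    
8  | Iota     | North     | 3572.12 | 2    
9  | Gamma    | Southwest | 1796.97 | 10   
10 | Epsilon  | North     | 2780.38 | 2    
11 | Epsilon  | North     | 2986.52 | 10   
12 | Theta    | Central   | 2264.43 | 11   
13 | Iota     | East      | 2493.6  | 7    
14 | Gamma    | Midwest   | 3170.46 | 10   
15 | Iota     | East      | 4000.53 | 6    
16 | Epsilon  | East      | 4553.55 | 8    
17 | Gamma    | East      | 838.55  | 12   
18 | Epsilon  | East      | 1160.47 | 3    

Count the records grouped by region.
SELECT region, COUNT(*) as count
FROM orders
GROUP BY region

Result:
  Central: 1
  East: 8
  Midwest: 3
  North: 4
  Southwest: 2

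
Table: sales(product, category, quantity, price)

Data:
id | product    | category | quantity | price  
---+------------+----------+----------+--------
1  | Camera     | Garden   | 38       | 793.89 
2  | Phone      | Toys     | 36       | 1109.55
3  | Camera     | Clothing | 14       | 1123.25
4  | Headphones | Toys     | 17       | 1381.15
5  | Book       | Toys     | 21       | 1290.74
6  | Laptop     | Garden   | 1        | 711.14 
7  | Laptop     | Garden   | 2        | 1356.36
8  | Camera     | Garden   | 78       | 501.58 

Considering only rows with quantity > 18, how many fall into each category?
SELECT category, COUNT(*)
FROM sales
WHERE quantity > 18
GROUP BY category

Note: WHERE filters rows before grouping.

Result:
  Garden: 2
  Toys: 2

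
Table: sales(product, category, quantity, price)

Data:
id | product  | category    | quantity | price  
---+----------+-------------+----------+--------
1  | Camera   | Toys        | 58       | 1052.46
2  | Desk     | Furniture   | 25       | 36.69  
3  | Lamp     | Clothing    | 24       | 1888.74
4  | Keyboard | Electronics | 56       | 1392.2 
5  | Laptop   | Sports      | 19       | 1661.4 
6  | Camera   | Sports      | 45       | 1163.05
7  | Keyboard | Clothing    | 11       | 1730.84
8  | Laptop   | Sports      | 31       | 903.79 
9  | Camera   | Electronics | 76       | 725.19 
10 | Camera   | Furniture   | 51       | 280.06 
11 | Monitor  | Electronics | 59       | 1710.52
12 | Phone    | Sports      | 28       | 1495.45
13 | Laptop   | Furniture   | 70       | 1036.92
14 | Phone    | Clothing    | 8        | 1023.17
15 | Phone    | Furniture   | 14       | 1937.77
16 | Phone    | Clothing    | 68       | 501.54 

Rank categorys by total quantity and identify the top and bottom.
SELECT category, SUM(quantity)
FROM sales
GROUP BY category
ORDER BY SUM(quantity)

All groups:
  Toys: 58
  Clothing: 111
  Sports: 123
  Furniture: 160
  Electronics: 191

Highest: Electronics (191)
Lowest: Toys (58)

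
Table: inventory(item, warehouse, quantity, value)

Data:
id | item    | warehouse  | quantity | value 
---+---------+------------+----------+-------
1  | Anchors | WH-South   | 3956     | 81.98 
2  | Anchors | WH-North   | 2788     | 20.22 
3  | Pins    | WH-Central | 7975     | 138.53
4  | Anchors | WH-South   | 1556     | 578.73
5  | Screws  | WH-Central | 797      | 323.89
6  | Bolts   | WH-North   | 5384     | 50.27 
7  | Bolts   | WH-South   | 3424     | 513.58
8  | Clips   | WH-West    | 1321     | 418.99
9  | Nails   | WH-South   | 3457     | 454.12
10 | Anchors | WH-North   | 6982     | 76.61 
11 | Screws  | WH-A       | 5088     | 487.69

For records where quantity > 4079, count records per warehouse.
SELECT warehouse, COUNT(*)
FROM inventory
WHERE quantity > 4079
GROUP BY warehouse

Note: WHERE filters rows before grouping.

Result:
  WH-A: 1
  WH-Central: 1
  WH-North: 2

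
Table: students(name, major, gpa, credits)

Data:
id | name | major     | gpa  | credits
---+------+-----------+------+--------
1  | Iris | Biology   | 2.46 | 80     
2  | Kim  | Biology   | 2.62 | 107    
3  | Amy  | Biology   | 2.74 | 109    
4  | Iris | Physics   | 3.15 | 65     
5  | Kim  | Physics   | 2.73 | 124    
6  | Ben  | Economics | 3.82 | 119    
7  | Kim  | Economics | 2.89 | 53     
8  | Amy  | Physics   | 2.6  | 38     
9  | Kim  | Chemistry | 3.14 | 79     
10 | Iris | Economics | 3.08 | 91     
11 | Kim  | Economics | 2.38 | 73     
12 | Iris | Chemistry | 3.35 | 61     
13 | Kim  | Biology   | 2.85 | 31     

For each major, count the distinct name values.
SELECT major, COUNT(DISTINCT name)
FROM students
GROUP BY major

Result:
  Biology: 3 distinct
  Chemistry: 2 distinct
  Economics: 3 distinct
  Physics: 3 distinct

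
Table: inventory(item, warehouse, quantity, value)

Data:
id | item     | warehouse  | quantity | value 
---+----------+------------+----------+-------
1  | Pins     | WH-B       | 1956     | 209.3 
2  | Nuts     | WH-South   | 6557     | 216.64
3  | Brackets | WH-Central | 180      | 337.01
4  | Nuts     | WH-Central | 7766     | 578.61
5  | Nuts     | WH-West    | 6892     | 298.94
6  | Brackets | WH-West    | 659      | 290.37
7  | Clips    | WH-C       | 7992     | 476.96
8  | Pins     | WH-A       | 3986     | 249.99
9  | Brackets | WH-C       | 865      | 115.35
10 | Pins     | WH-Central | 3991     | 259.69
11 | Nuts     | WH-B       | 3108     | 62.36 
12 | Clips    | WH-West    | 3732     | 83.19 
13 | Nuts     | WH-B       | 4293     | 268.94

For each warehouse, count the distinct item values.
SELECT warehouse, COUNT(DISTINCT item)
FROM inventory
GROUP BY warehouse

Result:
  WH-A: 1 distinct
  WH-B: 2 distinct
  WH-C: 2 distinct
  WH-Central: 3 distinct
  WH-South: 1 distinct
  WH-West: 3 distinct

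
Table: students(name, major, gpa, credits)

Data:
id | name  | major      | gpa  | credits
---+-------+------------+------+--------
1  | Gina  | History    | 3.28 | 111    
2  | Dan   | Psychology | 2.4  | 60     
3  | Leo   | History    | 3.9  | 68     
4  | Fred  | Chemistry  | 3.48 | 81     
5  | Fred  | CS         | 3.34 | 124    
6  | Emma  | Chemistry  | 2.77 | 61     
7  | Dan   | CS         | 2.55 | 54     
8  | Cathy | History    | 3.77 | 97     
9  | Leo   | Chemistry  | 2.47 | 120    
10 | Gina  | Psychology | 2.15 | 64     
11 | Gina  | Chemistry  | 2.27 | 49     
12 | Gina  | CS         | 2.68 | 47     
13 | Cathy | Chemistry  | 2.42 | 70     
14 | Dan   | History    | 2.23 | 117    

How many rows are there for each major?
SELECT major, COUNT(*) as count
FROM students
GROUP BY major

Result:
  CS: 3
  Chemistry: 5
  History: 4
  Psychology: 2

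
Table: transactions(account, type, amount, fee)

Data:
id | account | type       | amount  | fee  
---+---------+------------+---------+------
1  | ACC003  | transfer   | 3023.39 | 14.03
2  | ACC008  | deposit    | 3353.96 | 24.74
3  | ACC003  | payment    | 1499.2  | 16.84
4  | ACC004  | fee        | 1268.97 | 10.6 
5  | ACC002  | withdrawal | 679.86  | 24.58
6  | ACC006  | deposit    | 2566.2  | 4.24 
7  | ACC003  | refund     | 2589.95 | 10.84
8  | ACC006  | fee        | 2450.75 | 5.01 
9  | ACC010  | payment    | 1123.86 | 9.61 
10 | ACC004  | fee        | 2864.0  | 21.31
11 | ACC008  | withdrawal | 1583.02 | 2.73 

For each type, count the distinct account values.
SELECT type, COUNT(DISTINCT account)
FROM transactions
GROUP BY type

Result:
  deposit: 2 distinct
  fee: 2 distinct
  payment: 2 distinct
  refund: 1 distinct
  transfer: 1 distinct
  withdrawal: 2 distinct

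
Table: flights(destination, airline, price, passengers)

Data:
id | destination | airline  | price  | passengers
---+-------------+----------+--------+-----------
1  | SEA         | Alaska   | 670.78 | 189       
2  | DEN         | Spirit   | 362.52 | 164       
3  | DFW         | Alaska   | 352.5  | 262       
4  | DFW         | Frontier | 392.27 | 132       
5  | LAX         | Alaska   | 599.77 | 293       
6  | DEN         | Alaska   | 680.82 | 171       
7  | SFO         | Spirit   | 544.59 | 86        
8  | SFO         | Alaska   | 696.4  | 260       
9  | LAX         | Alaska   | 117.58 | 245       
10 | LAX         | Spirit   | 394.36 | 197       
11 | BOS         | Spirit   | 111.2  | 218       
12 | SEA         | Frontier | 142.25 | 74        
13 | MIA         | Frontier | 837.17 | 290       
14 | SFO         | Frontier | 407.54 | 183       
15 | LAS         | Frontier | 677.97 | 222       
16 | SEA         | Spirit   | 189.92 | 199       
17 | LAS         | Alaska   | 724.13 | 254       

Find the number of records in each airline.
SELECT airline, COUNT(*) as count
FROM flights
GROUP BY airline

Result:
  Alaska: 7
  Frontier: 5
  Spirit: 5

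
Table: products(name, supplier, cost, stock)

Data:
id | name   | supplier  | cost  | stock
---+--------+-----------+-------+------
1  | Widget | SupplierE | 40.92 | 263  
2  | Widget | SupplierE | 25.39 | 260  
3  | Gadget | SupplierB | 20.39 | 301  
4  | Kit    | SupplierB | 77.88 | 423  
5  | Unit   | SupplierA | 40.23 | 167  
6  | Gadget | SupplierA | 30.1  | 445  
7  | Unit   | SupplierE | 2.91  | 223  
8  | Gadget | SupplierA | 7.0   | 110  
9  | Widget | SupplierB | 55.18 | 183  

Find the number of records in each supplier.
SELECT supplier, COUNT(*) as count
FROM products
GROUP BY supplier

Result:
  SupplierA: 3
  SupplierB: 3
  SupplierE: 3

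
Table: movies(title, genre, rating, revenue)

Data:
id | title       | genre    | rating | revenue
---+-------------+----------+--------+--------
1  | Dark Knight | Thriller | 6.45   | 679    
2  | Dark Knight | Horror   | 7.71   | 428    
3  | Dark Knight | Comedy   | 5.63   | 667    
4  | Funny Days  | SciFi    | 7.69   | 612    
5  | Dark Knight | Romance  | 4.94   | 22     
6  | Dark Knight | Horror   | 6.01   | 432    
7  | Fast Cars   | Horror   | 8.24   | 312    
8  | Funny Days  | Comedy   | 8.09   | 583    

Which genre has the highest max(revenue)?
SELECT genre, MAX(revenue) as val
FROM movies
GROUP BY genre
ORDER BY val DESC
LIMIT 1

Result: Thriller with max(revenue) = 679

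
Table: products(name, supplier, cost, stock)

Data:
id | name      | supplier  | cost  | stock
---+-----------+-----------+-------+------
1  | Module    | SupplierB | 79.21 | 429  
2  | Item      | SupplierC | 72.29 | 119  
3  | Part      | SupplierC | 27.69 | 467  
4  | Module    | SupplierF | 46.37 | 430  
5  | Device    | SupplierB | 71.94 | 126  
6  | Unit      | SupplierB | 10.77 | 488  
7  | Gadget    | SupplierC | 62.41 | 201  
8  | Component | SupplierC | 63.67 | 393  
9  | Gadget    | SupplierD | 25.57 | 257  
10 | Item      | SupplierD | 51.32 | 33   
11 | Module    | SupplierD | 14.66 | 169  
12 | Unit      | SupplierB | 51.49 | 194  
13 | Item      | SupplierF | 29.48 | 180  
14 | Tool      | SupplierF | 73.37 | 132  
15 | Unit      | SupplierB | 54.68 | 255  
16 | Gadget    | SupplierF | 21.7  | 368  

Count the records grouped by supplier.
SELECT supplier, COUNT(*) as count
FROM products
GROUP BY supplier

Result:
  SupplierB: 5
  SupplierC: 4
  SupplierD: 3
  SupplierF: 4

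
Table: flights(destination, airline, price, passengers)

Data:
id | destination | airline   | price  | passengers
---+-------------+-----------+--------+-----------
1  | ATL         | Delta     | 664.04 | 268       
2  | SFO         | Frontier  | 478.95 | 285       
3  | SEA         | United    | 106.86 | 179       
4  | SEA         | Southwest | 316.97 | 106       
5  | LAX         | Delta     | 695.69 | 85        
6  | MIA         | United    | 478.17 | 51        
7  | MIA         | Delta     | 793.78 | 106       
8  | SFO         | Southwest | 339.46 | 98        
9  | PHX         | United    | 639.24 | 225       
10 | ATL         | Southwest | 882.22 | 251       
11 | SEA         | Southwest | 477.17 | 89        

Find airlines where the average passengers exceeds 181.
SELECT airline, AVG(passengers)
FROM flights
GROUP BY airline
HAVING AVG(passengers) > 181

Result:
  Frontier: avg=285.00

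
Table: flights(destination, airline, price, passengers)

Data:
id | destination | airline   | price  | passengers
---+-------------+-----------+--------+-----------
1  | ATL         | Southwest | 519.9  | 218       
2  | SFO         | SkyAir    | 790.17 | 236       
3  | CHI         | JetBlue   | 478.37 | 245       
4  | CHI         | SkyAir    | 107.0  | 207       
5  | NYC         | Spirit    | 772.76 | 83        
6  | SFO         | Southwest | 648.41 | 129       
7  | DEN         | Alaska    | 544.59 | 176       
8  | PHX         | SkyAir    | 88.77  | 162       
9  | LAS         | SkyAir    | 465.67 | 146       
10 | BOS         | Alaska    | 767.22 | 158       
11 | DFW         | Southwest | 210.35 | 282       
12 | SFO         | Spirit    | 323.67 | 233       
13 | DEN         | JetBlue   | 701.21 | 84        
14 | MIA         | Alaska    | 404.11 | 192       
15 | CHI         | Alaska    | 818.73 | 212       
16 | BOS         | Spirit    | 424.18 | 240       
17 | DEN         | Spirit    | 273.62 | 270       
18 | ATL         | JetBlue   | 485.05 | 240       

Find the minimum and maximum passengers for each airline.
SELECT airline, MIN(passengers), MAX(passengers)
FROM flights
GROUP BY airline

Result:
  Alaska: min=158, max=212
  JetBlue: min=84, max=245
  SkyAir: min=146, max=236
  Southwest: min=129, max=282
  Spirit: min=83, max=270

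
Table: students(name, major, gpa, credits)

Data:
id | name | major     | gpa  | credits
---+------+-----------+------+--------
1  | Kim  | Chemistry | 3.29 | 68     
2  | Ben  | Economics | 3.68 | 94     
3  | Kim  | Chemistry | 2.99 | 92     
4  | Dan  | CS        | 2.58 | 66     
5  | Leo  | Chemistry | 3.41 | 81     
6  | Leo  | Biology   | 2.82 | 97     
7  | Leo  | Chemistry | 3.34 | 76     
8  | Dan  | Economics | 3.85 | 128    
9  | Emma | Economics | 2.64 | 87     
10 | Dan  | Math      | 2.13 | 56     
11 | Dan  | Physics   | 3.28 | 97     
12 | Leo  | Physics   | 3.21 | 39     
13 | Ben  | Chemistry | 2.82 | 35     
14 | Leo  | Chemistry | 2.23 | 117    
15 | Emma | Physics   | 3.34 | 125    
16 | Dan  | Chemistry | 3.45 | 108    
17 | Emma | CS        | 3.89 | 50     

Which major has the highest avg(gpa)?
SELECT major, AVG(gpa) as val
FROM students
GROUP BY major
ORDER BY val DESC
LIMIT 1

Result: Economics with avg(gpa) = 3.39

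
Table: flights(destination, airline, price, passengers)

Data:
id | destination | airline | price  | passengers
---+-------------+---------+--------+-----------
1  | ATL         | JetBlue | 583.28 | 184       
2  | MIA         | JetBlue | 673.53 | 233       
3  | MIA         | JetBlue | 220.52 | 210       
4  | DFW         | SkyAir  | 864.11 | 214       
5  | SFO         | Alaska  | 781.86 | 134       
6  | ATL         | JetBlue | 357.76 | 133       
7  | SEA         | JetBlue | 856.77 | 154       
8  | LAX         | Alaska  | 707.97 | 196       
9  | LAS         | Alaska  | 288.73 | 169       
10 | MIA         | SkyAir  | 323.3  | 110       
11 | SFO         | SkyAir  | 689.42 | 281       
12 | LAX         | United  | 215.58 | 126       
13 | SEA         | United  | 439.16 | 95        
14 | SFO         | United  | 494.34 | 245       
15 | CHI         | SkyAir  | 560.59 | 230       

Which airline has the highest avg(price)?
SELECT airline, AVG(price) as val
FROM flights
GROUP BY airline
ORDER BY val DESC
LIMIT 1

Result: SkyAir with avg(price) = 609.36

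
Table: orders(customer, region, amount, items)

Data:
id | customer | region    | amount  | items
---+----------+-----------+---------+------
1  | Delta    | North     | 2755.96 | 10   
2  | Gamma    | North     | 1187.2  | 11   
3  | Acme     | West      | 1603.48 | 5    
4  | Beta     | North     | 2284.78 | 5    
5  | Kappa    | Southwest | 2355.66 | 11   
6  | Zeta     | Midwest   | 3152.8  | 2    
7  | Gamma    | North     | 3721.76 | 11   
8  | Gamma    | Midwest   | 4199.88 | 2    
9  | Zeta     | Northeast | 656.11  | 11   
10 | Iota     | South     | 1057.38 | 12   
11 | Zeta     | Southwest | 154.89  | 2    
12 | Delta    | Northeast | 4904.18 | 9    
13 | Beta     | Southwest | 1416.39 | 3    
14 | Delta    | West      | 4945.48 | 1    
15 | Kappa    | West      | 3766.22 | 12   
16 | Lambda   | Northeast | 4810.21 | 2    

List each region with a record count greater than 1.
SELECT region, COUNT(*) as cnt
FROM orders
GROUP BY region
HAVING COUNT(*) > 1

Result:
  Midwest: 2
  North: 4
  Northeast: 3
  Southwest: 3
  West: 3

Note: HAVING filters groups after aggregation, WHERE filters rows before.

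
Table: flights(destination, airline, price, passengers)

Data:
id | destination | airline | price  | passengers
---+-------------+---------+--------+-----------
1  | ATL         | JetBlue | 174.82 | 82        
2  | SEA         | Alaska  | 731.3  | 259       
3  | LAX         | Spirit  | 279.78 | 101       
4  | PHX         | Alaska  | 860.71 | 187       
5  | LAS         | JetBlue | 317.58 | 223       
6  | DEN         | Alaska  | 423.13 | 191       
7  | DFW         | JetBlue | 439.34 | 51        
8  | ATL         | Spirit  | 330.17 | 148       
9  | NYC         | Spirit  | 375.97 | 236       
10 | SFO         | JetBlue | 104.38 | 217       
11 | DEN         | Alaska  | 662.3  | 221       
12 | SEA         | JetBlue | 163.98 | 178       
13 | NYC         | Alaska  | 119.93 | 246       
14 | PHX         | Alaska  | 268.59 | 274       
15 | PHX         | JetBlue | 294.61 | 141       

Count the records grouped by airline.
SELECT airline, COUNT(*) as count
FROM flights
GROUP BY airline

Result:
  Alaska: 6
  JetBlue: 6
  Spirit: 3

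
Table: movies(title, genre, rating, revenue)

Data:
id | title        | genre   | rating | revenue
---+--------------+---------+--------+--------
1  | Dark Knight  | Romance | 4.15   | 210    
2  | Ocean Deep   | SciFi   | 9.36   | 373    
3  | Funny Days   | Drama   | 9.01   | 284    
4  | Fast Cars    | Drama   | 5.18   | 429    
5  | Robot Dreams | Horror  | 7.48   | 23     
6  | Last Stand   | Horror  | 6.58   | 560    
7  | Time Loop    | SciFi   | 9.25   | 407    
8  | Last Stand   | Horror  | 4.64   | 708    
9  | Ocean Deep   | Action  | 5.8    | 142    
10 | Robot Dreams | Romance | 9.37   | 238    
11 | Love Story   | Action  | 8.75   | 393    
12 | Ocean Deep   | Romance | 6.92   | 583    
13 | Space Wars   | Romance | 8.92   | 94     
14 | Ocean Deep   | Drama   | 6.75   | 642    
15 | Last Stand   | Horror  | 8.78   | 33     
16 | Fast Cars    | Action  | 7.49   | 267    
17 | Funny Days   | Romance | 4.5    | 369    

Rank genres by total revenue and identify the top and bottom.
SELECT genre, SUM(revenue)
FROM movies
GROUP BY genre
ORDER BY SUM(revenue)

All groups:
  SciFi: 780
  Action: 802
  Horror: 1324
  Drama: 1355
  Romance: 1494

Highest: Romance (1494)
Lowest: SciFi (780)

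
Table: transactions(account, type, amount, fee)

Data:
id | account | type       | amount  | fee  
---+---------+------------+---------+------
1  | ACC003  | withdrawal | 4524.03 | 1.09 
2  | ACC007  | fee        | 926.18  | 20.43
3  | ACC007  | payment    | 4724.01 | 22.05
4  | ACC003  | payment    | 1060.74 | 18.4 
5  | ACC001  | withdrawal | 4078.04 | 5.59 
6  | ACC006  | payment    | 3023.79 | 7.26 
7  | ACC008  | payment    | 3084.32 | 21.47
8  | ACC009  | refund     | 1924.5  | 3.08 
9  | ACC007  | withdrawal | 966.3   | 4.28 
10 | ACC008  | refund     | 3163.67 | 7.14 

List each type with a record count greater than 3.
SELECT type, COUNT(*) as cnt
FROM transactions
GROUP BY type
HAVING COUNT(*) > 3

Result:
  payment: 4

Note: HAVING filters groups after aggregation, WHERE filters rows before.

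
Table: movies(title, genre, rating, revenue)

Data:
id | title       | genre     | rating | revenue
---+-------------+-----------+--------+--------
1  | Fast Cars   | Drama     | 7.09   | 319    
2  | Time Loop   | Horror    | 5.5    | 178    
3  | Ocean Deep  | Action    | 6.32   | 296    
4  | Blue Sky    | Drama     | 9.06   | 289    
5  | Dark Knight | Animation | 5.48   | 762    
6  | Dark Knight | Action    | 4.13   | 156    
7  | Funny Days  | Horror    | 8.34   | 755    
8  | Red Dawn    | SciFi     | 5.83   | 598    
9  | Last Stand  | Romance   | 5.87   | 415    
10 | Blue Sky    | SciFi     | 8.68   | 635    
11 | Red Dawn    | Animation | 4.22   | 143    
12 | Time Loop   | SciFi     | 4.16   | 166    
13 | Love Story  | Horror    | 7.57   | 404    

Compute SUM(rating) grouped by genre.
SELECT genre, SUM(rating) as result
FROM movies
GROUP BY genre

Result:
  Action: 10.45
  Animation: 9.70
  Drama: 16.15
  Horror: 21.41
  Romance: 5.87
  SciFi: 18.67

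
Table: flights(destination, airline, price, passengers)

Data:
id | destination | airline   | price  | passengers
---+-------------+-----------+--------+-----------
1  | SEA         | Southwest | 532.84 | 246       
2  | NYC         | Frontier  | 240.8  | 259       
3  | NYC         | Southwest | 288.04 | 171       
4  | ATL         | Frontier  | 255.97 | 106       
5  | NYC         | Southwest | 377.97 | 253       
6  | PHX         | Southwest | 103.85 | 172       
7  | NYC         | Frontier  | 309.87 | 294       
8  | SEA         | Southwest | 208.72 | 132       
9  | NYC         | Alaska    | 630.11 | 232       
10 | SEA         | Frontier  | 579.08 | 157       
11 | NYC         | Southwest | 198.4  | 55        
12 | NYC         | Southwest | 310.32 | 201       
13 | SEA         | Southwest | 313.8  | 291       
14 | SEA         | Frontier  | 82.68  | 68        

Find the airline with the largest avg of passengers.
SELECT airline, AVG(passengers) as val
FROM flights
GROUP BY airline
ORDER BY val DESC
LIMIT 1

Result: Alaska with avg(passengers) = 232.00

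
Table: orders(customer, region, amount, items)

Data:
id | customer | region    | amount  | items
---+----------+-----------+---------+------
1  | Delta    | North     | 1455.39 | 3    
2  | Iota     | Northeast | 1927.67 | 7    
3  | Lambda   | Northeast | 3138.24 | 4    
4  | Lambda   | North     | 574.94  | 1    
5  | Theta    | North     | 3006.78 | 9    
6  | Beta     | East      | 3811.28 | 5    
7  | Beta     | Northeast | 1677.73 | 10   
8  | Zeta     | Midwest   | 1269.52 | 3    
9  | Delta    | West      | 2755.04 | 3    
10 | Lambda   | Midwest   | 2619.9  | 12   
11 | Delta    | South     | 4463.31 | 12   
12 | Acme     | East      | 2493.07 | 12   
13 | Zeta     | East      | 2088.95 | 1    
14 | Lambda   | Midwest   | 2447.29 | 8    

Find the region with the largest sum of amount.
SELECT region, SUM(amount) as val
FROM orders
GROUP BY region
ORDER BY val DESC
LIMIT 1

Result: East with sum(amount) = 8393.30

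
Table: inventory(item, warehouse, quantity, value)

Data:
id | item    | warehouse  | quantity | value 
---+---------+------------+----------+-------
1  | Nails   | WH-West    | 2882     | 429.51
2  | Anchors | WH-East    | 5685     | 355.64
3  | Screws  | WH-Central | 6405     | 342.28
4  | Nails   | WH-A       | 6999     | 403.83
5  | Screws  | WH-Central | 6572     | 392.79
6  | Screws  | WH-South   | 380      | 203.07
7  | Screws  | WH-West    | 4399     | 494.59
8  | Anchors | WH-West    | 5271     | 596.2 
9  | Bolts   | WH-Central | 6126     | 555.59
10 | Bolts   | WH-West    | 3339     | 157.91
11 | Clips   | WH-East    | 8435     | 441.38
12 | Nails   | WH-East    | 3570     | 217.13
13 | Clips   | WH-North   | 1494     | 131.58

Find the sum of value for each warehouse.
SELECT warehouse, SUM(value) as result
FROM inventory
GROUP BY warehouse

Result:
  WH-A: 403.83
  WH-Central: 1290.66
  WH-East: 1014.15
  WH-North: 131.58
  WH-South: 203.07
  WH-West: 1678.21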